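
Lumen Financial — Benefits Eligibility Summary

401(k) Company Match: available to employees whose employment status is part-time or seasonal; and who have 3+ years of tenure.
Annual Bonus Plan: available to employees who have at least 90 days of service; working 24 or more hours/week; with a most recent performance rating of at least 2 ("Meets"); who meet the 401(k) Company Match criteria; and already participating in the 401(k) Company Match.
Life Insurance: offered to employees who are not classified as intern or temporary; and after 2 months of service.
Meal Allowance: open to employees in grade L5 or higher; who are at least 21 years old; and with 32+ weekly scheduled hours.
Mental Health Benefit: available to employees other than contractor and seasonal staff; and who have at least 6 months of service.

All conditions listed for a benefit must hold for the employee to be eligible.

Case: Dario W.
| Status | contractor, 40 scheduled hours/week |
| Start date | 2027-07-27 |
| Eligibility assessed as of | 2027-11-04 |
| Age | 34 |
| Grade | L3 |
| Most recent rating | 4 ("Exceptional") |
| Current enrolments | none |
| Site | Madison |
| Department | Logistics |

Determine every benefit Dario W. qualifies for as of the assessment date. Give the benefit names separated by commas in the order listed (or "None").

Life Insurance

Service from 2027-07-27 to 2027-11-04: 100 days.
401(k) Company Match — status contractor ✗ (requires part-time or seasonal) → not eligible.
Annual Bonus Plan — service 100 days ≥ 90 days ✓; 40 hrs/wk ≥ 24 ✓; rating 4 ≥ 2 ✓; not eligible for 401(k) Company Match ✗ → not eligible.
Life Insurance — status contractor ✓ (not excluded); service 100 days ≥ 2 months (≈60 days) ✓ → eligible.
Meal Allowance — grade L3 < L5 ✗ → not eligible.
Mental Health Benefit — status contractor ✗ (excluded) → not eligible.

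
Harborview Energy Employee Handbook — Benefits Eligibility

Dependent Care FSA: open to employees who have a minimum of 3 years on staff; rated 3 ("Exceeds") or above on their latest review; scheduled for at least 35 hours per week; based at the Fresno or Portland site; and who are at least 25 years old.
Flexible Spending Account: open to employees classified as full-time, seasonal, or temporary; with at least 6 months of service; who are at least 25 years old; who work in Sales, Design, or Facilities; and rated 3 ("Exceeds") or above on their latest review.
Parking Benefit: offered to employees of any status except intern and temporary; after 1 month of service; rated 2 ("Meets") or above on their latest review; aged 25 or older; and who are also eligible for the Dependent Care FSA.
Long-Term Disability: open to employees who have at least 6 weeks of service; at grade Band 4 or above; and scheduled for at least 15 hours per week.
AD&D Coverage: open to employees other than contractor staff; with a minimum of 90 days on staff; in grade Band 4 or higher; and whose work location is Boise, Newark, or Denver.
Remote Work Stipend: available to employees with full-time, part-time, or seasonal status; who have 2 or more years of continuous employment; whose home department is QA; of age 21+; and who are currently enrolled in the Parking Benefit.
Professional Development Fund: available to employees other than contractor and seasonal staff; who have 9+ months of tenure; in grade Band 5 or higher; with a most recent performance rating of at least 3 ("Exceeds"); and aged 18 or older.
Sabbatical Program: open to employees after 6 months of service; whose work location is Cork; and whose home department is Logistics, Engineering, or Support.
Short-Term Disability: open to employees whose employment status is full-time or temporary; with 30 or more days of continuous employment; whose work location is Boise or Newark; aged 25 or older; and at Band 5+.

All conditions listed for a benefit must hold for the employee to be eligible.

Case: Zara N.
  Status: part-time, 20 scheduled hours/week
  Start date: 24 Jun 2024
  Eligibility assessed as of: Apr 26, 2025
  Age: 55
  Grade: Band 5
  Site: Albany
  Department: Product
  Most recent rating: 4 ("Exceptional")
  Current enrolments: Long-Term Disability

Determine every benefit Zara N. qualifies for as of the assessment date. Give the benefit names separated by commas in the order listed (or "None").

Long-Term Disability, Professional Development Fund

Service from 24 Jun 2024 to Apr 26, 2025: 306 days.
Dependent Care FSA — service 306 days < 3 years (≈1095 days) ✗ → not eligible.
Flexible Spending Account — status part-time ✗ (requires full-time, seasonal, or temporary) → not eligible.
Parking Benefit — status part-time ✓ (not excluded); service 306 days ≥ 1 month (≈30 days) ✓; rating 4 ≥ 2 ✓; age 55 ≥ 25 ✓; not eligible for Dependent Care FSA ✗ → not eligible.
Long-Term Disability — service 306 days ≥ 6 weeks (≈42 days) ✓; grade Band 5 ≥ Band 4 ✓; 20 hrs/wk ≥ 15 ✓ → eligible.
AD&D Coverage — status part-time ✓ (not excluded); service 306 days ≥ 90 days ✓; grade Band 5 ≥ Band 4 ✓; site Albany ✗ (not Boise, Newark, or Denver) → not eligible.
Remote Work Stipend — status part-time ✓; service 306 days < 2 years (≈730 days) ✗ → not eligible.
Professional Development Fund — status part-time ✓ (not excluded); service 306 days ≥ 9 months (≈270 days) ✓; grade Band 5 ≥ Band 5 ✓; rating 4 ≥ 3 ✓; age 55 ≥ 18 ✓ → eligible.
Sabbatical Program — service 306 days ≥ 6 months (≈180 days) ✓; site Albany ✗ (not Cork) → not eligible.
Short-Term Disability — status part-time ✗ (requires full-time or temporary) → not eligible.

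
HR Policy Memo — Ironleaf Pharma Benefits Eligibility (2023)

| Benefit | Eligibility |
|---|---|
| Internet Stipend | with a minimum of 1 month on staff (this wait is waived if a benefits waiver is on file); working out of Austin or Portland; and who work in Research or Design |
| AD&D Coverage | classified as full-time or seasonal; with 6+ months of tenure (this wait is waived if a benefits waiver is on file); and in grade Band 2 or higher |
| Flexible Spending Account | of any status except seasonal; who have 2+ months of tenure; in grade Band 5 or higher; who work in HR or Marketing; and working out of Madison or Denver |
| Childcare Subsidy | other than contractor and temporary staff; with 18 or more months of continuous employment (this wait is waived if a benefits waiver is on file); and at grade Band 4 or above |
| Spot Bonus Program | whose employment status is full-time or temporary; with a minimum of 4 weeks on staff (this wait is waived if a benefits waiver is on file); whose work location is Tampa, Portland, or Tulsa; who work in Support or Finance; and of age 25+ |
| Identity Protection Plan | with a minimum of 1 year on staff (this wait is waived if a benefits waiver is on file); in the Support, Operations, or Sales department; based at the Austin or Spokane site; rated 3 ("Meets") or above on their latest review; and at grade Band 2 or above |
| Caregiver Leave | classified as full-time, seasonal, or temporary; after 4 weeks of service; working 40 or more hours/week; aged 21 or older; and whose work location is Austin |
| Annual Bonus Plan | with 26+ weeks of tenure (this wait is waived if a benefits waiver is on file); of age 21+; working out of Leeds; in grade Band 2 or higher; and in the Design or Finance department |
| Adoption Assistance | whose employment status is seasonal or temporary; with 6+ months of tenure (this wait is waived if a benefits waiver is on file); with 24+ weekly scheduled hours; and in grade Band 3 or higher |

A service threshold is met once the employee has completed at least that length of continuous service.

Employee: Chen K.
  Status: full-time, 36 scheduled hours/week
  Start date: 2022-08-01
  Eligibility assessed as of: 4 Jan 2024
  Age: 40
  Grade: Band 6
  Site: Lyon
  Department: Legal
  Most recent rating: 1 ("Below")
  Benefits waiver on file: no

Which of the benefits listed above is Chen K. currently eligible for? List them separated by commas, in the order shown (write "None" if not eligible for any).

AD&D Coverage

Service from 2022-08-01 to 4 Jan 2024: 521 days.
Internet Stipend — no waiver, service 521 days ≥ 1 month (≈30 days) ✓; site Lyon ✗ (not Austin or Portland) → not eligible.
AD&D Coverage — status full-time ✓; no waiver, service 521 days ≥ 6 months (≈180 days) ✓; grade Band 6 ≥ Band 2 ✓ → eligible.
Flexible Spending Account — status full-time ✓ (not excluded); service 521 days ≥ 2 months (≈60 days) ✓; grade Band 6 ≥ Band 5 ✓; dept Legal ✗ → not eligible.
Childcare Subsidy — status full-time ✓ (not excluded); no waiver, service 521 days < 18 months (≈540 days) ✗ → not eligible.
Spot Bonus Program — status full-time ✓; no waiver, service 521 days ≥ 4 weeks (≈28 days) ✓; site Lyon ✗ (not Tampa, Portland, or Tulsa) → not eligible.
Identity Protection Plan — no waiver, service 521 days ≥ 1 year (≈365 days) ✓; dept Legal ✗ → not eligible.
Caregiver Leave — status full-time ✓; service 521 days ≥ 4 weeks (≈28 days) ✓; 36 hrs/wk < 40 ✗ → not eligible.
Annual Bonus Plan — no waiver, service 521 days ≥ 26 weeks (≈182 days) ✓; age 40 ≥ 21 ✓; site Lyon ✗ (not Leeds) → not eligible.
Adoption Assistance — status full-time ✗ (requires seasonal or temporary) → not eligible.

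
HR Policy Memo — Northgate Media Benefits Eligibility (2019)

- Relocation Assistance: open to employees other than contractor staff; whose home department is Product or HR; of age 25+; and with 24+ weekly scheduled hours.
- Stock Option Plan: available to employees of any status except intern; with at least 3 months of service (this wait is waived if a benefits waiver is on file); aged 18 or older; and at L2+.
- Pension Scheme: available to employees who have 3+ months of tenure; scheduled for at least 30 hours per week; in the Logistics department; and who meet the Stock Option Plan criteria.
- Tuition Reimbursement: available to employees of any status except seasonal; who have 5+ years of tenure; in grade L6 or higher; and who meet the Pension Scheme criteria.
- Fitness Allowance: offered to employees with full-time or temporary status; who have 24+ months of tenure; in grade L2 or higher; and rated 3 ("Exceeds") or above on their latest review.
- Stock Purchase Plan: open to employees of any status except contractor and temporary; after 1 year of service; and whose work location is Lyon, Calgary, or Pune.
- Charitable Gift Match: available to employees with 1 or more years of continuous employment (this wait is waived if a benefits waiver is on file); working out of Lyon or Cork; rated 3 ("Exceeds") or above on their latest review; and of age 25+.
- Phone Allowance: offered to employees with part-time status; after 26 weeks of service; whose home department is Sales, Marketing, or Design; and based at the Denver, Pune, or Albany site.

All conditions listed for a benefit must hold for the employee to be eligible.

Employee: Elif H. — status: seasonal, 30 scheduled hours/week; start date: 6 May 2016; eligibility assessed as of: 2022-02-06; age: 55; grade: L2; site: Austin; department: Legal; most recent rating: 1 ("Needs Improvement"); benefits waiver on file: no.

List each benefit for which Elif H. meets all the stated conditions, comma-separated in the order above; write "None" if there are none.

Stock Option Plan

Service from 6 May 2016 to 2022-02-06: 2102 days.
Relocation Assistance — status seasonal ✓ (not excluded); dept Legal ✗ → not eligible.
Stock Option Plan — status seasonal ✓ (not excluded); no waiver, service 2102 days ≥ 3 months (≈90 days) ✓; age 55 ≥ 18 ✓; grade L2 ≥ L2 ✓ → eligible.
Pension Scheme — service 2102 days ≥ 3 months (≈90 days) ✓; 30 hrs/wk ≥ 30 ✓; dept Legal ✗ → not eligible.
Tuition Reimbursement — status seasonal ✗ (excluded) → not eligible.
Fitness Allowance — status seasonal ✗ (requires full-time or temporary) → not eligible.
Stock Purchase Plan — status seasonal ✓ (not excluded); service 2102 days ≥ 1 year (≈365 days) ✓; site Austin ✗ (not Lyon, Calgary, or Pune) → not eligible.
Charitable Gift Match — no waiver, service 2102 days ≥ 1 year (≈365 days) ✓; site Austin ✗ (not Lyon or Cork) → not eligible.
Phone Allowance — status seasonal ✗ (requires part-time) → not eligible.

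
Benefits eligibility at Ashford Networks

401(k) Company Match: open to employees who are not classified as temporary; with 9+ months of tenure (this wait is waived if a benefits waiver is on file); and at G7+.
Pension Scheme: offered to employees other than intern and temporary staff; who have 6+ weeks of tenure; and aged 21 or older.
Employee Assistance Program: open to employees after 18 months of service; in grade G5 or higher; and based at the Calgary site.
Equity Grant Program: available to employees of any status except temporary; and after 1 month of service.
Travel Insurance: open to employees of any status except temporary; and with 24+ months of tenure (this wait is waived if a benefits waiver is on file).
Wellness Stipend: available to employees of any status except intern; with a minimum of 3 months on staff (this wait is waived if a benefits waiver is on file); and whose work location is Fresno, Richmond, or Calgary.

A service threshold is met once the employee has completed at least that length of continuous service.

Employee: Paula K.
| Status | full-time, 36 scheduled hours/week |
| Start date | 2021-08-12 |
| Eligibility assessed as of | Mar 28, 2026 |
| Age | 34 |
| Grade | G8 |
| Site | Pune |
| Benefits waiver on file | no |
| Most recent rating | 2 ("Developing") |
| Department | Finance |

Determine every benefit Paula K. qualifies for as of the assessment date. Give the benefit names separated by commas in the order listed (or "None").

401(k) Company Match, Pension Scheme, Equity Grant Program, Travel Insurance

Service from 2021-08-12 to Mar 28, 2026: 1689 days.
401(k) Company Match — status full-time ✓ (not excluded); no waiver, service 1689 days ≥ 9 months (≈270 days) ✓; grade G8 ≥ G7 ✓ → eligible.
Pension Scheme — status full-time ✓ (not excluded); service 1689 days ≥ 6 weeks (≈42 days) ✓; age 34 ≥ 21 ✓ → eligible.
Employee Assistance Program — service 1689 days ≥ 18 months (≈540 days) ✓; grade G8 ≥ G5 ✓; site Pune ✗ (not Calgary) → not eligible.
Equity Grant Program — status full-time ✓ (not excluded); service 1689 days ≥ 1 month (≈30 days) ✓ → eligible.
Travel Insurance — status full-time ✓ (not excluded); no waiver, service 1689 days ≥ 24 months (≈720 days) ✓ → eligible.
Wellness Stipend — status full-time ✓ (not excluded); no waiver, service 1689 days ≥ 3 months (≈90 days) ✓; site Pune ✗ (not Fresno, Richmond, or Calgary) → not eligible.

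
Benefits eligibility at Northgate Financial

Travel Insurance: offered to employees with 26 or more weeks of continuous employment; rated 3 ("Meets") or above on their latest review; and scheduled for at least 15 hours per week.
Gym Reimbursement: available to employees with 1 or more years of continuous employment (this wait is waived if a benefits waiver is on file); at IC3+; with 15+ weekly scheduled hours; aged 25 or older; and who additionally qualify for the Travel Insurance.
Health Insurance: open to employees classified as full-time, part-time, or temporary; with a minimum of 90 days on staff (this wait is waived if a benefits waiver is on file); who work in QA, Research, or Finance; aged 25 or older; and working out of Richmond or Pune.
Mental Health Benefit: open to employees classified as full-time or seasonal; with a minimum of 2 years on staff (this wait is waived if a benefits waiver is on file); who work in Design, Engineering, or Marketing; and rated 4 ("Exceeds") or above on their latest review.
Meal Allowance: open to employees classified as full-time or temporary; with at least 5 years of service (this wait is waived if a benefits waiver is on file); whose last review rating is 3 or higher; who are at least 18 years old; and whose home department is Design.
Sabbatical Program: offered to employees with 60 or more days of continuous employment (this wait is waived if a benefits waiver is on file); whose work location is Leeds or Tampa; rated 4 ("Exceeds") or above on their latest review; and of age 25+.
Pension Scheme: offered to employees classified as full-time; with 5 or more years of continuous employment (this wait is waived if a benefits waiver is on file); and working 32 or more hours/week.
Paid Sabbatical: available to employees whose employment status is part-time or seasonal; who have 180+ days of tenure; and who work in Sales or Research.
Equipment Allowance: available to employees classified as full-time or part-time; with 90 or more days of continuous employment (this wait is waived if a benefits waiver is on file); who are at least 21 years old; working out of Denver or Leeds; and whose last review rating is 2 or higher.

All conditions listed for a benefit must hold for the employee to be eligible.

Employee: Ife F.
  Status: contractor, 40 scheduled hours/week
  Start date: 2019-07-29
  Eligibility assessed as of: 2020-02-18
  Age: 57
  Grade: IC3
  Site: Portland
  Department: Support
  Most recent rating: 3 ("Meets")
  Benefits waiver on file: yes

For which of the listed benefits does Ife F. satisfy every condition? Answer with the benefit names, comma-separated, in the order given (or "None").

Service from 2019-07-29 to 2020-02-18: 204 days.
Travel Insurance — service 204 days ≥ 26 weeks (≈182 days) ✓; rating 3 ≥ 3 ✓; 40 hrs/wk ≥ 15 ✓ → eligible.
Gym Reimbursement — benefits waiver on file ✓; grade IC3 ≥ IC3 ✓; 40 hrs/wk ≥ 15 ✓; age 57 ≥ 25 ✓; eligible for Travel Insurance ✓ → eligible.
Health Insurance — status contractor ✗ (requires full-time, part-time, or temporary) → not eligible.
Mental Health Benefit — status contractor ✗ (requires full-time or seasonal) → not eligible.
Meal Allowance — status contractor ✗ (requires full-time or temporary) → not eligible.
Sabbatical Program — benefits waiver on file ✓; site Portland ✗ (not Leeds or Tampa) → not eligible.
Pension Scheme — status contractor ✗ (requires full-time) → not eligible.
Paid Sabbatical — status contractor ✗ (requires part-time or seasonal) → not eligible.
Equipment Allowance — status contractor ✗ (requires full-time or part-time) → not eligible.

Travel Insurance, Gym Reimbursement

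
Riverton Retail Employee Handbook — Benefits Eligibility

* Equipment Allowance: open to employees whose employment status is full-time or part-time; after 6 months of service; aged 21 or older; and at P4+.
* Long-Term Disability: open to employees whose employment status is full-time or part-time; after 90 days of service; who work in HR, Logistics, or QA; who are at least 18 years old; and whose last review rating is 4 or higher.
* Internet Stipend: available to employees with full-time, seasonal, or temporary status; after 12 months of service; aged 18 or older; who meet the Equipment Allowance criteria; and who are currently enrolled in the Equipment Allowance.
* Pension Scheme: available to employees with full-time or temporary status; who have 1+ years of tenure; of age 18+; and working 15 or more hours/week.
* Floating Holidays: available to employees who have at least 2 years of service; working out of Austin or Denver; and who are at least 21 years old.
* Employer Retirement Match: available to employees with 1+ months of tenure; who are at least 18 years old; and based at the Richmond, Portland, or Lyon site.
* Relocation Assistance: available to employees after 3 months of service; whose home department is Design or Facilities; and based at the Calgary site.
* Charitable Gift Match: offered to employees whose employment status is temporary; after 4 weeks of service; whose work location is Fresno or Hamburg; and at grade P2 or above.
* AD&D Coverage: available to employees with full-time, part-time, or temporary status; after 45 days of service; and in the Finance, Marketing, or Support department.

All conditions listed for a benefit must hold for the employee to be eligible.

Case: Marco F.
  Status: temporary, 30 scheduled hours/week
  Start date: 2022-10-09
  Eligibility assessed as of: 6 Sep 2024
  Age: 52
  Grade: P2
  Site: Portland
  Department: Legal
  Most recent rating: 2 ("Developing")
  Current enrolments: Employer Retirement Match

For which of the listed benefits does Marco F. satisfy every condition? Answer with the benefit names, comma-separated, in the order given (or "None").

Service from 2022-10-09 to 6 Sep 2024: 698 days.
Equipment Allowance — status temporary ✗ (requires full-time or part-time) → not eligible.
Long-Term Disability — status temporary ✗ (requires full-time or part-time) → not eligible.
Internet Stipend — status temporary ✓; service 698 days ≥ 12 months (≈360 days) ✓; age 52 ≥ 18 ✓; not eligible for Equipment Allowance ✗ → not eligible.
Pension Scheme — status temporary ✓; service 698 days ≥ 1 year (≈365 days) ✓; age 52 ≥ 18 ✓; 30 hrs/wk ≥ 15 ✓ → eligible.
Floating Holidays — service 698 days < 2 years (≈730 days) ✗ → not eligible.
Employer Retirement Match — service 698 days ≥ 1 month (≈30 days) ✓; age 52 ≥ 18 ✓; site Portland ✓ → eligible.
Relocation Assistance — service 698 days ≥ 3 months (≈90 days) ✓; dept Legal ✗ → not eligible.
Charitable Gift Match — status temporary ✓; service 698 days ≥ 4 weeks (≈28 days) ✓; site Portland ✗ (not Fresno or Hamburg) → not eligible.
AD&D Coverage — status temporary ✓; service 698 days ≥ 45 days ✓; dept Legal ✗ → not eligible.

Pension Scheme, Employer Retirement Match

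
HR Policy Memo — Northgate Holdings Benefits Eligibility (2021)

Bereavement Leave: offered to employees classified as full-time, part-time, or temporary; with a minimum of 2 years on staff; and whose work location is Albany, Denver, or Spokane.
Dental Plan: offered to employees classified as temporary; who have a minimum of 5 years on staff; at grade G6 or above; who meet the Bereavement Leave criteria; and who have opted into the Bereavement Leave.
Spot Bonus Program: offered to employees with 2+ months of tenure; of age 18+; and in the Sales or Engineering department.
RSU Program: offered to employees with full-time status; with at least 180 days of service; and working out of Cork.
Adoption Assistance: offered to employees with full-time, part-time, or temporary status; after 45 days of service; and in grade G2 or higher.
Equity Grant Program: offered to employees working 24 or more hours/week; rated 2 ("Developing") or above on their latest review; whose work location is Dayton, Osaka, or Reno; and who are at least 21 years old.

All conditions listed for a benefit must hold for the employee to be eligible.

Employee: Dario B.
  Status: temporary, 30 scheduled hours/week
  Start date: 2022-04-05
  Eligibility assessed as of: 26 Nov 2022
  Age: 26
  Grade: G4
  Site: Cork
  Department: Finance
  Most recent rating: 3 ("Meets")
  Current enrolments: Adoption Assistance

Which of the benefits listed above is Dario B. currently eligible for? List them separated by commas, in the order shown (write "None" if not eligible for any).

Service from 2022-04-05 to 26 Nov 2022: 235 days.
Bereavement Leave — status temporary ✓; service 235 days < 2 years (≈730 days) ✗ → not eligible.
Dental Plan — status temporary ✓; service 235 days < 5 years (≈1825 days) ✗ → not eligible.
Spot Bonus Program — service 235 days ≥ 2 months (≈60 days) ✓; age 26 ≥ 18 ✓; dept Finance ✗ → not eligible.
RSU Program — status temporary ✗ (requires full-time) → not eligible.
Adoption Assistance — status temporary ✓; service 235 days ≥ 45 days ✓; grade G4 ≥ G2 ✓ → eligible.
Equity Grant Program — 30 hrs/wk ≥ 24 ✓; rating 3 ≥ 2 ✓; site Cork ✗ (not Dayton, Osaka, or Reno) → not eligible.

Adoption Assistance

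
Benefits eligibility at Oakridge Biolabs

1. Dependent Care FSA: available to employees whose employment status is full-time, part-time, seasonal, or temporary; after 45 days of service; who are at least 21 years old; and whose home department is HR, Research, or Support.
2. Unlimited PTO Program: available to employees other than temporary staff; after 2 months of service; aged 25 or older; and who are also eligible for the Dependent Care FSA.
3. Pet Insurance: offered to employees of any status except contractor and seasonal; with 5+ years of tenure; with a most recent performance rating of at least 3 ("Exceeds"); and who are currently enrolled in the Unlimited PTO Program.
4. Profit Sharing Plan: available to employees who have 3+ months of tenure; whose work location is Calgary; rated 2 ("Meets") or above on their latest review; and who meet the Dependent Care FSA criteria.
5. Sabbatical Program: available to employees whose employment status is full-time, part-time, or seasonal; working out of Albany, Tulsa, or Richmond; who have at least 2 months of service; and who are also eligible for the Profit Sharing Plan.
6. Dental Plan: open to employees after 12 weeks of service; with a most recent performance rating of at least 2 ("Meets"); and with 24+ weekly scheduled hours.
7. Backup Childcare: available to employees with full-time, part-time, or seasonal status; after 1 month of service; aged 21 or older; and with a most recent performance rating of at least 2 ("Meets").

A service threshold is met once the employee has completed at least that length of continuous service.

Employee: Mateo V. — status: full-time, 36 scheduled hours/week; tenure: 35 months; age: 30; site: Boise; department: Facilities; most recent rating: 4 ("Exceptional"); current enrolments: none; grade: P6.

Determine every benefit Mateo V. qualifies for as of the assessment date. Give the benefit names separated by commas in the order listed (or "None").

Dental Plan, Backup Childcare

Dependent Care FSA — status full-time ✓; service 35 months ≥ 45 days ✓; age 30 ≥ 21 ✓; dept Facilities ✗ → not eligible.
Unlimited PTO Program — status full-time ✓ (not excluded); service 35 months ≥ 2 months ✓; age 30 ≥ 25 ✓; not eligible for Dependent Care FSA ✗ → not eligible.
Pet Insurance — status full-time ✓ (not excluded); service 35 months < 5 years (≈1825 days) ✗ → not eligible.
Profit Sharing Plan — service 35 months ≥ 3 months ✓; site Boise ✗ (not Calgary) → not eligible.
Sabbatical Program — status full-time ✓; site Boise ✗ (not Albany, Tulsa, or Richmond) → not eligible.
Dental Plan — service 35 months ≥ 12 weeks (≈84 days) ✓; rating 4 ≥ 2 ✓; 36 hrs/wk ≥ 24 ✓ → eligible.
Backup Childcare — status full-time ✓; service 35 months ≥ 1 month ✓; age 30 ≥ 21 ✓; rating 4 ≥ 2 ✓ → eligible.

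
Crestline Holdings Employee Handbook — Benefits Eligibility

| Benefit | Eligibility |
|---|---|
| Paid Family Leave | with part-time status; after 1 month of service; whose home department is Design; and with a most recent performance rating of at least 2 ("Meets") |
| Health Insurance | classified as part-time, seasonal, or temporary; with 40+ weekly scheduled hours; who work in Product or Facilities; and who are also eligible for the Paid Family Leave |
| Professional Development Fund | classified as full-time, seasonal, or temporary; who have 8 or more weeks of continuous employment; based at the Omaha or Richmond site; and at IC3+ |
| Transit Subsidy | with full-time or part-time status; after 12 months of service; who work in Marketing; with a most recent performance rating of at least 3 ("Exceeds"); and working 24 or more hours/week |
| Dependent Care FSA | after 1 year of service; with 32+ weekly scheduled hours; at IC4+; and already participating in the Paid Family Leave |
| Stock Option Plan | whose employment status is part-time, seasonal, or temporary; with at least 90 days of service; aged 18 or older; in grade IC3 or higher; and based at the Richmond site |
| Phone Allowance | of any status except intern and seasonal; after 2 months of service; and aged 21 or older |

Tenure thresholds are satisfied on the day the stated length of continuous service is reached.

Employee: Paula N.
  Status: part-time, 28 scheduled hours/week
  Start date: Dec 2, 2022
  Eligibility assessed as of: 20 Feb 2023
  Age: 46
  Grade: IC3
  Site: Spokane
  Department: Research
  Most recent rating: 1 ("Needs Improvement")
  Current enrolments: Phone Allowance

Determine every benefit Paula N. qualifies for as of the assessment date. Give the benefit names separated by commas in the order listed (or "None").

Service from Dec 2, 2022 to 20 Feb 2023: 80 days.
Paid Family Leave — status part-time ✓; service 80 days ≥ 1 month (≈30 days) ✓; dept Research ✗ → not eligible.
Health Insurance — status part-time ✓; 28 hrs/wk < 40 ✗ → not eligible.
Professional Development Fund — status part-time ✗ (requires full-time, seasonal, or temporary) → not eligible.
Transit Subsidy — status part-time ✓; service 80 days < 12 months (≈360 days) ✗ → not eligible.
Dependent Care FSA — service 80 days < 1 year (≈365 days) ✗ → not eligible.
Stock Option Plan — status part-time ✓; service 80 days < 90 days ✗ → not eligible.
Phone Allowance — status part-time ✓ (not excluded); service 80 days ≥ 2 months (≈60 days) ✓; age 46 ≥ 21 ✓ → eligible.

Phone Allowance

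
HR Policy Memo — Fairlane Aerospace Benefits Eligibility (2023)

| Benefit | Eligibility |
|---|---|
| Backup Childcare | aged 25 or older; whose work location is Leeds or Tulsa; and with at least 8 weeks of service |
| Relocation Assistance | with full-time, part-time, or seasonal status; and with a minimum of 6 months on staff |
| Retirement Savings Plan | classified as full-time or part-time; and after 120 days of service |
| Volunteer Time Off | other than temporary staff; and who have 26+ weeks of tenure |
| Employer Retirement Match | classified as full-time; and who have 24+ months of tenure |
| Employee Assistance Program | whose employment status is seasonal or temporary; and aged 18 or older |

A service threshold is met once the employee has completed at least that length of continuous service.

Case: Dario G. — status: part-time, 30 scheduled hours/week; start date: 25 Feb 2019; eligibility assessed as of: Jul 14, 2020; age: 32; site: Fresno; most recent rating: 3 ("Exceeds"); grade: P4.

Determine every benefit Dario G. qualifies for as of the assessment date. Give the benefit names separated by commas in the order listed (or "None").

Relocation Assistance, Retirement Savings Plan, Volunteer Time Off

Service from 25 Feb 2019 to Jul 14, 2020: 505 days.
Backup Childcare — age 32 ≥ 25 ✓; site Fresno ✗ (not Leeds or Tulsa) → not eligible.
Relocation Assistance — status part-time ✓; service 505 days ≥ 6 months (≈180 days) ✓ → eligible.
Retirement Savings Plan — status part-time ✓; service 505 days ≥ 120 days ✓ → eligible.
Volunteer Time Off — status part-time ✓ (not excluded); service 505 days ≥ 26 weeks (≈182 days) ✓ → eligible.
Employer Retirement Match — status part-time ✗ (requires full-time) → not eligible.
Employee Assistance Program — status part-time ✗ (requires seasonal or temporary) → not eligible.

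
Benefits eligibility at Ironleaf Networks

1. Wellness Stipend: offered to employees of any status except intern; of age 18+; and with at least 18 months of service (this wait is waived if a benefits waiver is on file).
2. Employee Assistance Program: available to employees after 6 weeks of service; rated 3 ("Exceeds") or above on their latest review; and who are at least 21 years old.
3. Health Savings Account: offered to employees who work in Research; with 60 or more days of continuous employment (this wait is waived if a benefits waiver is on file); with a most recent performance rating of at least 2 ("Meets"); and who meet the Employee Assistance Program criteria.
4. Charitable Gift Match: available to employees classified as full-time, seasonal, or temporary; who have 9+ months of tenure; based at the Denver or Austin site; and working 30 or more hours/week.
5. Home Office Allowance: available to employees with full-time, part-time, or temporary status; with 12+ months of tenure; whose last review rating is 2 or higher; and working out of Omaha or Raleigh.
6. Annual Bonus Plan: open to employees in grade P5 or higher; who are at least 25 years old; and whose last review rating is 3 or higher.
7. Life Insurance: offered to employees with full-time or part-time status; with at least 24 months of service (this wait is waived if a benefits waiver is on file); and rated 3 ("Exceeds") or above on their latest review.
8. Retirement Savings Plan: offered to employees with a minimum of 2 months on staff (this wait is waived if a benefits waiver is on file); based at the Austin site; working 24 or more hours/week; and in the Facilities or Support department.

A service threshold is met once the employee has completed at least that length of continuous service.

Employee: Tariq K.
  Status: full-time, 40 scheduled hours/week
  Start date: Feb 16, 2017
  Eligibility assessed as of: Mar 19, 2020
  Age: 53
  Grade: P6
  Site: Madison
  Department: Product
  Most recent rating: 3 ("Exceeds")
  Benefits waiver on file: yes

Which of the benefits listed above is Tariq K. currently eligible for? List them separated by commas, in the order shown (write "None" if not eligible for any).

Wellness Stipend, Employee Assistance Program, Annual Bonus Plan, Life Insurance

Service from Feb 16, 2017 to Mar 19, 2020: 1127 days.
Wellness Stipend — status full-time ✓ (not excluded); age 53 ≥ 18 ✓; benefits waiver on file ✓ → eligible.
Employee Assistance Program — service 1127 days ≥ 6 weeks (≈42 days) ✓; rating 3 ≥ 3 ✓; age 53 ≥ 21 ✓ → eligible.
Health Savings Account — dept Product ✗ → not eligible.
Charitable Gift Match — status full-time ✓; service 1127 days ≥ 9 months (≈270 days) ✓; site Madison ✗ (not Denver or Austin) → not eligible.
Home Office Allowance — status full-time ✓; service 1127 days ≥ 12 months (≈360 days) ✓; rating 3 ≥ 2 ✓; site Madison ✗ (not Omaha or Raleigh) → not eligible.
Annual Bonus Plan — grade P6 ≥ P5 ✓; age 53 ≥ 25 ✓; rating 3 ≥ 3 ✓ → eligible.
Life Insurance — status full-time ✓; benefits waiver on file ✓; rating 3 ≥ 3 ✓ → eligible.
Retirement Savings Plan — benefits waiver on file ✓; site Madison ✗ (not Austin) → not eligible.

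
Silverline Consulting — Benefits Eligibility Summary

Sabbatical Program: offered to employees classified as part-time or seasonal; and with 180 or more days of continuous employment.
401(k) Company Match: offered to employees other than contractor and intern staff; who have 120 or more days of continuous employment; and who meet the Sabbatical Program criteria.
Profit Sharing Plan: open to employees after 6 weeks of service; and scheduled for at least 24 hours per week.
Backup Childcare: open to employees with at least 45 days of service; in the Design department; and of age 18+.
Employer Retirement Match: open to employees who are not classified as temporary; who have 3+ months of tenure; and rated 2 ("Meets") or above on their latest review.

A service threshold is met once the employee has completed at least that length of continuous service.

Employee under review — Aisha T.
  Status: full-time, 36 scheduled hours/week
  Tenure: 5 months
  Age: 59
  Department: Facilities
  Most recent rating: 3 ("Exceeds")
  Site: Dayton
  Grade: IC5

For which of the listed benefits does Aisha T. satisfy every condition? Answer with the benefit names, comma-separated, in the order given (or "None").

Sabbatical Program — status full-time ✗ (requires part-time or seasonal) → not eligible.
401(k) Company Match — status full-time ✓ (not excluded); service 5 months ≥ 120 days ✓; not eligible for Sabbatical Program ✗ → not eligible.
Profit Sharing Plan — service 5 months ≥ 6 weeks (≈42 days) ✓; 36 hrs/wk ≥ 24 ✓ → eligible.
Backup Childcare — service 5 months ≥ 45 days ✓; dept Facilities ✗ → not eligible.
Employer Retirement Match — status full-time ✓ (not excluded); service 5 months ≥ 3 months ✓; rating 3 ≥ 2 ✓ → eligible.

Profit Sharing Plan, Employer Retirement Match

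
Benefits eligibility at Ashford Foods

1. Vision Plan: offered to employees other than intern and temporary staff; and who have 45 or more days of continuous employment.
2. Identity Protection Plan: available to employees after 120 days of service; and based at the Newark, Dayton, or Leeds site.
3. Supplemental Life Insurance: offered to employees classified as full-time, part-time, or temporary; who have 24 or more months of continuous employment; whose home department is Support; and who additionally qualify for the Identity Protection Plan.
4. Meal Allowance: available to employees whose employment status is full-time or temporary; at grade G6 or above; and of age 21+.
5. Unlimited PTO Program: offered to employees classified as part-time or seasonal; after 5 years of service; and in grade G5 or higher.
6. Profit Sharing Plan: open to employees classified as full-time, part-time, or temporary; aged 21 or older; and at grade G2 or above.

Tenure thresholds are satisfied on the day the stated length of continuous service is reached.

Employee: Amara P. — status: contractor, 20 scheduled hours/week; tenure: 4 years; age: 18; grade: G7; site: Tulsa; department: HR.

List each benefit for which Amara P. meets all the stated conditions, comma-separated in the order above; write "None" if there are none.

Vision Plan

Vision Plan — status contractor ✓ (not excluded); service 4 years ≥ 45 days ✓ → eligible.
Identity Protection Plan — service 4 years ≥ 120 days ✓; site Tulsa ✗ (not Newark, Dayton, or Leeds) → not eligible.
Supplemental Life Insurance — status contractor ✗ (requires full-time, part-time, or temporary) → not eligible.
Meal Allowance — status contractor ✗ (requires full-time or temporary) → not eligible.
Unlimited PTO Program — status contractor ✗ (requires part-time or seasonal) → not eligible.
Profit Sharing Plan — status contractor ✗ (requires full-time, part-time, or temporary) → not eligible.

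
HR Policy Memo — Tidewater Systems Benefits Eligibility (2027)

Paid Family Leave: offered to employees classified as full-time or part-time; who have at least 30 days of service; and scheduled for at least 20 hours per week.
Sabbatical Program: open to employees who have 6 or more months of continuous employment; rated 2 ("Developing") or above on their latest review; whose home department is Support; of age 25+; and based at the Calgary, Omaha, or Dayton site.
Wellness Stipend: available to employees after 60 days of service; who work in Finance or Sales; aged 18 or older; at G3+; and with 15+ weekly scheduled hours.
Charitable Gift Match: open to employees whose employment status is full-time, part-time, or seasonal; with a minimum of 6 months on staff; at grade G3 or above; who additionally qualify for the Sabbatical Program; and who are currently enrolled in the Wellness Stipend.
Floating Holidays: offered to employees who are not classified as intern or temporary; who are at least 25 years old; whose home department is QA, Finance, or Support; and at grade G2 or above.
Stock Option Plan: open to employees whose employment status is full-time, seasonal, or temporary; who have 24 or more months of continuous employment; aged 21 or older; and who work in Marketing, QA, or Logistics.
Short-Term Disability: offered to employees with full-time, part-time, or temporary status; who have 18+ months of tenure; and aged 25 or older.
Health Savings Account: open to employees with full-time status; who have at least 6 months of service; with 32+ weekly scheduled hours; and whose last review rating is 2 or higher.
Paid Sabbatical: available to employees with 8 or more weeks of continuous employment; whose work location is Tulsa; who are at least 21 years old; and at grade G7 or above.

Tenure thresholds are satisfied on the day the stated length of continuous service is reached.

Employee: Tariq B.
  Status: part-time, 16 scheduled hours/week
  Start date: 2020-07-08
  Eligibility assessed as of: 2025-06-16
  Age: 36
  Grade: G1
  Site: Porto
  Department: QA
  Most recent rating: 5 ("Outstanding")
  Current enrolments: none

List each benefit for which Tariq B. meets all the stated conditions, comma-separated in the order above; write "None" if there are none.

Short-Term Disability

Service from 2020-07-08 to 2025-06-16: 1804 days.
Paid Family Leave — status part-time ✓; service 1804 days ≥ 30 days ✓; 16 hrs/wk < 20 ✗ → not eligible.
Sabbatical Program — service 1804 days ≥ 6 months (≈180 days) ✓; rating 5 ≥ 2 ✓; dept QA ✗ → not eligible.
Wellness Stipend — service 1804 days ≥ 60 days ✓; dept QA ✗ → not eligible.
Charitable Gift Match — status part-time ✓; service 1804 days ≥ 6 months (≈180 days) ✓; grade G1 < G3 ✗ → not eligible.
Floating Holidays — status part-time ✓ (not excluded); age 36 ≥ 25 ✓; dept QA ✓; grade G1 < G2 ✗ → not eligible.
Stock Option Plan — status part-time ✗ (requires full-time, seasonal, or temporary) → not eligible.
Short-Term Disability — status part-time ✓; service 1804 days ≥ 18 months (≈540 days) ✓; age 36 ≥ 25 ✓ → eligible.
Health Savings Account — status part-time ✗ (requires full-time) → not eligible.
Paid Sabbatical — service 1804 days ≥ 8 weeks (≈56 days) ✓; site Porto ✗ (not Tulsa) → not eligible.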